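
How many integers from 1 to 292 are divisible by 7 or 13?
⌊292/7⌋ + ⌊292/13⌋ - ⌊292/91⌋ = 41 + 22 - 3 = 60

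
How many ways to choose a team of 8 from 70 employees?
C(70,8) = 70!/(8!×62!) = 9440350920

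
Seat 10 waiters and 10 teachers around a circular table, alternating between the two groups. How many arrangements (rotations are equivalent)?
Fix one of the waiters: (10-1)! ways for the remaining waiters, × 10! ways for the teachers = 362880 × 3628800 = 1316818944000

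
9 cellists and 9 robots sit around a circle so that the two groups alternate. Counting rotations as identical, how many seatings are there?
Fix one of the cellists: (9-1)! ways for the remaining cellists, × 9! ways for the robots = 40320 × 362880 = 14631321600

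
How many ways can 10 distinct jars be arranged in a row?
10! = 3628800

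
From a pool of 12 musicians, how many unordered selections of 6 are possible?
C(12,6) = 12!/(6!×6!) = 924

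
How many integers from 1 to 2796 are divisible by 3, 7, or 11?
⌊2796/3⌋+⌊2796/7⌋+⌊2796/11⌋ - ⌊2796/21⌋-⌊2796/33⌋-⌊2796/77⌋ + ⌊2796/231⌋ = 932+399+254 - 133-84-36 + 12 = 1344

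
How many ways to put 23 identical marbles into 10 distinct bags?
C(23+10-1, 10-1) = C(32, 9) = 28048800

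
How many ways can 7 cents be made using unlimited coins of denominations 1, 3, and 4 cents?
Coefficient of x^7 in 1/(1-x^1) · 1/(1-x^3) · 1/(1-x^4). Case on j = number of 4-cent coins (j = 0..1); remainder r = 7 - 4j is made from {1,3} in ⌊r/3⌋+1 ways. r = 7, 3 → 3 + 2 = 5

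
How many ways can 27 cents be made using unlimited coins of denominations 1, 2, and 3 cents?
Coefficient of x^27 in 1/(1-x^1) · 1/(1-x^2) · 1/(1-x^3). Case on j = number of 3-cent coins (j = 0..9); remainder r = 27 - 3j is made from {1,2} in ⌊r/2⌋+1 ways. r = 27, 24, 21, 18, 15, 12, 9, 6, 3, 0 → 14 + 13 + 11 + 10 + 8 + 7 + 5 + 4 + 2 + 1 = 75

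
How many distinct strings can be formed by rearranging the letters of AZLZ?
4! / (1! × 1! × 2!) = 12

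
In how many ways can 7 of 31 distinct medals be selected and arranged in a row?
P(31,7) = 31!/(31-7)! = 13253058000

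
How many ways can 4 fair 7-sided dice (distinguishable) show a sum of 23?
Coefficient of x^23 in (x + x² + ... + x^7)^4. By inclusion-exclusion on dice exceeding 7: Σ_j (-1)^j C(4,j)·C(23-1-7j, 3) = C(4,0)·C(22,3) - C(4,1)·C(15,3) + C(4,2)·C(8,3) = 1·1540 - 4·455 + 6·56 = 56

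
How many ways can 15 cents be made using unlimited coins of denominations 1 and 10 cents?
Coefficient of x^15 in 1/(1-x^1) · 1/(1-x^10). Use j coins of 10 for j = 0..⌊15/10⌋ = 1, the rest in 1s: 1 + 1 = 2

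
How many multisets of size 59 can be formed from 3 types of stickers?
C(59+3-1, 3-1) = C(61, 2) = 1830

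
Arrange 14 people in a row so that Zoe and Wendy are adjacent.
Treat as block: (14-1)! × 2! = 6227020800 × 2 = 12454041600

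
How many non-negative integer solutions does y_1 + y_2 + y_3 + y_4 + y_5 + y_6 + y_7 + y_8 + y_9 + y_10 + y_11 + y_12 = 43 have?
C(43+12-1, 12-1) = C(54, 11) = 95722852680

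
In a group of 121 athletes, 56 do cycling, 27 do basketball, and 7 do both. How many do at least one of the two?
|A∪B| = |A| + |B| - |A∩B| = 56 + 27 - 7 = 76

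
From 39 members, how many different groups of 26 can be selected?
C(39,26) = 39!/(26!×13!) = 8122425444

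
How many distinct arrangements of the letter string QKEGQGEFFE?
10! / (2! × 3! × 1! × 2! × 2!) = 75600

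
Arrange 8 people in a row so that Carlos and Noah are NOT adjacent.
Total - adjacent = 8! - (8-1)!×2 = 40320 - 10080 = 30240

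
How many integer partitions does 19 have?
Pentagonal recurrence p(n) = p(n-1) + p(n-2) - p(n-5) - p(n-7) + p(n-12) + p(n-15) - ... gives p(0..18) = 1, 1, 2, 3, 5, 7, 11, 15, 22, 30, 42, 56, 77, 101, 135, 176, 231, 297, 385. p(19) = p(18) + p(17) - p(14) - p(12) + p(7) + p(4) = 385 + 297 - 135 - 77 + 15 + 5 = 490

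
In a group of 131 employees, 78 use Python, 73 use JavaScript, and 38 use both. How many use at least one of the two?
|A∪B| = |A| + |B| - |A∩B| = 78 + 73 - 38 = 113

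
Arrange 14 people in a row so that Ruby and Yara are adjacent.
Treat as block: (14-1)! × 2! = 6227020800 × 2 = 12454041600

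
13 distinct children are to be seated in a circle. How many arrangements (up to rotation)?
Circular: fix one position, arrange the rest. (13-1)! = 479001600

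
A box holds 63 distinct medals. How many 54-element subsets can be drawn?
C(63,54) = 63!/(54!×9!) = 23667689815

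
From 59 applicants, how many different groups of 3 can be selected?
C(59,3) = 59!/(3!×56!) = 32509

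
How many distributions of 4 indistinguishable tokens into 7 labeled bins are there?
C(4+7-1, 7-1) = C(10, 6) = 210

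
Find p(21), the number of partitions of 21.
Pentagonal recurrence p(n) = p(n-1) + p(n-2) - p(n-5) - p(n-7) + p(n-12) + p(n-15) - ... gives p(0..20) = 1, 1, 2, 3, 5, 7, 11, 15, 22, 30, 42, 56, 77, 101, 135, 176, 231, 297, 385, 490, 627. p(21) = p(20) + p(19) - p(16) - p(14) + p(9) + p(6) = 627 + 490 - 231 - 135 + 30 + 11 = 792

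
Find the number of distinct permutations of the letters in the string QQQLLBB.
7! / (3! × 2! × 2!) = 210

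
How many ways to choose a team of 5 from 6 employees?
C(6,5) = 6!/(5!×1!) = 6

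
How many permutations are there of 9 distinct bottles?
9! = 362880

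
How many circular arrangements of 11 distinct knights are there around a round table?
Circular: fix one position, arrange the rest. (11-1)! = 3628800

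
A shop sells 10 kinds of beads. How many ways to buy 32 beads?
C(32+10-1, 10-1) = C(41, 9) = 350343565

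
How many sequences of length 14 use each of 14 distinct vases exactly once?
14! = 87178291200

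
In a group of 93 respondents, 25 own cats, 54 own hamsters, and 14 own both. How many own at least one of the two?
|A∪B| = |A| + |B| - |A∩B| = 25 + 54 - 14 = 65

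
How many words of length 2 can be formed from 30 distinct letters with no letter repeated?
P(30,2) = 30!/(30-2)! = 870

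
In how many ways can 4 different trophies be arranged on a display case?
4! = 24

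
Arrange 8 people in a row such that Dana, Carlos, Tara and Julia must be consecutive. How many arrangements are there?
Treat the 4 as one block: (8-4+1)! × 4! = 120 × 24 = 2880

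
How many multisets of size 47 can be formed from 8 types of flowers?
C(47+8-1, 8-1) = C(54, 7) = 177100560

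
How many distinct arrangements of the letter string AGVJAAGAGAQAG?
13! / (1! × 1! × 4! × 1! × 6!) = 360360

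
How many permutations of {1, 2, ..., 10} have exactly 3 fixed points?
Choose the 3 fixed points C(10,3) = 120, derange the rest: !7 = Σ_{j=0}^{7} (-1)^j·7!/j! = 5040 - 5040 + 2520 - 840 + 210 - 42 + 7 - 1 = 1854. Product = 120 × 1854 = 222480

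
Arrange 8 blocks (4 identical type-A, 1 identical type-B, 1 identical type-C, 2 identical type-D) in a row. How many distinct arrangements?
8! / (4! × 1! × 1! × 2!) = 840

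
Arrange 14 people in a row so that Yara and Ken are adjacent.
Treat as block: (14-1)! × 2! = 6227020800 × 2 = 12454041600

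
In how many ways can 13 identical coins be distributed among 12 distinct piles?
C(13+12-1, 12-1) = C(24, 11) = 2496144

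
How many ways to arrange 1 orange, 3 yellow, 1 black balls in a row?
5! / (1! × 3! × 1!) = 20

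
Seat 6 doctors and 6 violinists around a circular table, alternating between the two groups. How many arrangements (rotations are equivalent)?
Fix one of the doctors: (6-1)! ways for the remaining doctors, × 6! ways for the violinists = 120 × 720 = 86400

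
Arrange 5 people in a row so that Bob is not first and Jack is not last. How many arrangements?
By inclusion-exclusion: 5! - 2×(5-1)! + (5-2)! = 120 - 48 + 6 = 78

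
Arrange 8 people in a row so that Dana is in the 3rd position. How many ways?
Fix one position: (8-1)! = 5040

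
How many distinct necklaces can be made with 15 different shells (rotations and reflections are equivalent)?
(15-1)!/2 = 87178291200/2 = 43589145600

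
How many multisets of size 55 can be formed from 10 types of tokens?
C(55+10-1, 10-1) = C(64, 9) = 27540584512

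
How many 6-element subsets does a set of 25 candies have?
C(25,6) = 25!/(6!×19!) = 177100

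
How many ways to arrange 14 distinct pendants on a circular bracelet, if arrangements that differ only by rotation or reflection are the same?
(14-1)!/2 = 6227020800/2 = 3113510400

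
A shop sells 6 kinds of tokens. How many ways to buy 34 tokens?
C(34+6-1, 6-1) = C(39, 5) = 575757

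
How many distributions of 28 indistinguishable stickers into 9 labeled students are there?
C(28+9-1, 9-1) = C(36, 8) = 30260340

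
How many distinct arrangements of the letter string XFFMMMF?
7! / (3! × 3! × 1!) = 140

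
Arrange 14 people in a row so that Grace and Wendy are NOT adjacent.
Total - adjacent = 14! - (14-1)!×2 = 87178291200 - 12454041600 = 74724249600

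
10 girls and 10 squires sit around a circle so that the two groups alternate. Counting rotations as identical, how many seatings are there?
Fix one of the girls: (10-1)! ways for the remaining girls, × 10! ways for the squires = 362880 × 3628800 = 1316818944000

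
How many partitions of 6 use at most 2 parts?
By conjugation, equals partitions of 6 into parts ≤ 2. Let r_j(i) = number of partitions of i into parts ≤ j, for i = 0..6. r_1(i) = 1 for all i; r_j(i) = r_{j-1}(i) + r_j(i-j). Rows j = 2..2: ≤2: 1 1 2 2 3 3 4. r_2(6) = 4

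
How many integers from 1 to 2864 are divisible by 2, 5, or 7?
⌊2864/2⌋+⌊2864/5⌋+⌊2864/7⌋ - ⌊2864/10⌋-⌊2864/14⌋-⌊2864/35⌋ + ⌊2864/70⌋ = 1432+572+409 - 286-204-81 + 40 = 1882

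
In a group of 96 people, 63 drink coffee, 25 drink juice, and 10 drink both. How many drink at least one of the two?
|A∪B| = |A| + |B| - |A∩B| = 63 + 25 - 10 = 78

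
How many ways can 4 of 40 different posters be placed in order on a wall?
P(40,4) = 40!/(40-4)! = 2193360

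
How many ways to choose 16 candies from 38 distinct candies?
C(38,16) = 38!/(16!×22!) = 22239974430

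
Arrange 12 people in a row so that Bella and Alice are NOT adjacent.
Total - adjacent = 12! - (12-1)!×2 = 479001600 - 79833600 = 399168000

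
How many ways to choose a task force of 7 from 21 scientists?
C(21,7) = 21!/(7!×14!) = 116280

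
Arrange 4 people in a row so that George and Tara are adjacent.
Treat as block: (4-1)! × 2! = 6 × 2 = 12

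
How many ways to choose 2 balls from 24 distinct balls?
C(24,2) = 24!/(2!×22!) = 276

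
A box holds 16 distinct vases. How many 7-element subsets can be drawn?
C(16,7) = 16!/(7!×9!) = 11440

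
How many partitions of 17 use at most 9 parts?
By conjugation, equals partitions of 17 into parts ≤ 9. Let r_j(i) = number of partitions of i into parts ≤ j, for i = 0..17. r_1(i) = 1 for all i; r_j(i) = r_{j-1}(i) + r_j(i-j). Rows j = 2..9: ≤2: 1 1 2 2 3 3 4 4 5 5 6 6 7 7 8 8 9 9; ≤3: 1 1 2 3 4 5 7 8 10 12 14 16 19 21 24 27 30 33; ≤4: 1 1 2 3 5 6 9 11 15 18 23 27 34 39 47 54 64 72; ≤5: 1 1 2 3 5 7 10 13 18 23 30 37 47 57 70 84 101 119; ≤6: 1 1 2 3 5 7 11 14 20 26 35 44 58 71 90 110 136 163; ≤7: 1 1 2 3 5 7 11 15 21 28 38 49 65 82 105 131 164 201; ≤8: 1 1 2 3 5 7 11 15 22 29 40 52 70 89 116 146 186 230; ≤9: 1 1 2 3 5 7 11 15 22 30 41 54 73 94 123 157 201 252. r_9(17) = 252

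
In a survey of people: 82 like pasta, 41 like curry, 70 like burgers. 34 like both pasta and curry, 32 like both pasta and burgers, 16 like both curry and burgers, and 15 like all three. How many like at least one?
|A∪B∪C| = 82+41+70-34-32-16+15 = 126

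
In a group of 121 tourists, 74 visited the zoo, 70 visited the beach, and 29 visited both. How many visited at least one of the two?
|A∪B| = |A| + |B| - |A∩B| = 74 + 70 - 29 = 115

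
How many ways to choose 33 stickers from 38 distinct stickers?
C(38,33) = 38!/(33!×5!) = 501942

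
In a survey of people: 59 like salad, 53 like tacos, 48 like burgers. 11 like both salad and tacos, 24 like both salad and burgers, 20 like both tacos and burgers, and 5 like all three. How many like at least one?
|A∪B∪C| = 59+53+48-11-24-20+5 = 110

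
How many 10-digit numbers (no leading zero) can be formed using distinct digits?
First digit: 9 choices (nonzero). Then descending: 9 × 9 × 8 × 7 × 6 × 5 × 4 × 3 × 2 × 1 = 3265920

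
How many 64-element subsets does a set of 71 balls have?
C(71,64) = 71!/(64!×7!) = 1329890705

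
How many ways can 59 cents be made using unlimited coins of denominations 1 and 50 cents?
Coefficient of x^59 in 1/(1-x^1) · 1/(1-x^50). Use j coins of 50 for j = 0..⌊59/50⌋ = 1, the rest in 1s: 1 + 1 = 2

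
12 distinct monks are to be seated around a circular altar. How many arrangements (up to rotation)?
Circular: fix one position, arrange the rest. (12-1)! = 39916800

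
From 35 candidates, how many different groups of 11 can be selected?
C(35,11) = 35!/(11!×24!) = 417225900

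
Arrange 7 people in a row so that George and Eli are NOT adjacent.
Total - adjacent = 7! - (7-1)!×2 = 5040 - 1440 = 3600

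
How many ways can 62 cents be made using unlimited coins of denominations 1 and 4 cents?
Coefficient of x^62 in 1/(1-x^1) · 1/(1-x^4). Use j coins of 4 for j = 0..⌊62/4⌋ = 15, the rest in 1s: 15 + 1 = 16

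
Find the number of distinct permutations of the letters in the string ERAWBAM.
7! / (1! × 1! × 1! × 1! × 1! × 2!) = 2520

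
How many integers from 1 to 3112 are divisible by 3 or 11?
⌊3112/3⌋ + ⌊3112/11⌋ - ⌊3112/33⌋ = 1037 + 282 - 94 = 1225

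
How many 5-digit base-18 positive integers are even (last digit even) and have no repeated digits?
Last∈{0,2,4,6,8,10,12,14,16}. Last=0: 57120. Last nonzero: 8×16×P(16,3) = 430080. Total = 487200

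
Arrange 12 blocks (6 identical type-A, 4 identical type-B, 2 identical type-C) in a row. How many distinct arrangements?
12! / (6! × 4! × 2!) = 13860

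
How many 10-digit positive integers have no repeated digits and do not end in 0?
Last digit: 9 nonzero choices. First digit: 8 (nonzero, ≠last). Middle 8: P(8,8) = 40320. Total = 2903040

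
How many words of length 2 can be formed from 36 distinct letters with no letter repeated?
P(36,2) = 36!/(36-2)! = 1260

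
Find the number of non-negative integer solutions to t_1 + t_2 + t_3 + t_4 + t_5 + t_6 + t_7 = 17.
C(17+7-1, 7-1) = C(23, 6) = 100947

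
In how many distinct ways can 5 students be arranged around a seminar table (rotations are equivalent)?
Circular: fix one position, arrange the rest. (5-1)! = 24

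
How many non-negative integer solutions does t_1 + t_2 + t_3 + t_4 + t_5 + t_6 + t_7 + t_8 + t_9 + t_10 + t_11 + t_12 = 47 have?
C(47+12-1, 12-1) = C(58, 11) = 227692286640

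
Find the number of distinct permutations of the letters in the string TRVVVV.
6! / (1! × 1! × 4!) = 30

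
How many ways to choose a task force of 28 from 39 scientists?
C(39,28) = 39!/(28!×11!) = 1676056044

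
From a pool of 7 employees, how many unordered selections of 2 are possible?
C(7,2) = 7!/(2!×5!) = 21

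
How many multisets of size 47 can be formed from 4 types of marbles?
C(47+4-1, 4-1) = C(50, 3) = 19600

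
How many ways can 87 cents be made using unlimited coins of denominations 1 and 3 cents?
Coefficient of x^87 in 1/(1-x^1) · 1/(1-x^3). Use j coins of 3 for j = 0..⌊87/3⌋ = 29, the rest in 1s: 29 + 1 = 30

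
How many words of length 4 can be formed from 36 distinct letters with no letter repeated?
P(36,4) = 36!/(36-4)! = 1413720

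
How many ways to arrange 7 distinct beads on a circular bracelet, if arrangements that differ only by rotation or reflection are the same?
(7-1)!/2 = 720/2 = 360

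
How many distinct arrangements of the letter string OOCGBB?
6! / (2! × 1! × 2! × 1!) = 180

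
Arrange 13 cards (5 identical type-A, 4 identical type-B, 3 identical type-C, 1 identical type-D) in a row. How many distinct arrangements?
13! / (5! × 4! × 3! × 1!) = 360360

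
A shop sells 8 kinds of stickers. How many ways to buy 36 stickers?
C(36+8-1, 8-1) = C(43, 7) = 32224114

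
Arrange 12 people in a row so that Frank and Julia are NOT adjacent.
Total - adjacent = 12! - (12-1)!×2 = 479001600 - 79833600 = 399168000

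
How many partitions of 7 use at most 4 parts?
By conjugation, equals partitions of 7 into parts ≤ 4. Let r_j(i) = number of partitions of i into parts ≤ j, for i = 0..7. r_1(i) = 1 for all i; r_j(i) = r_{j-1}(i) + r_j(i-j). Rows j = 2..4: ≤2: 1 1 2 2 3 3 4 4; ≤3: 1 1 2 3 4 5 7 8; ≤4: 1 1 2 3 5 6 9 11. r_4(7) = 11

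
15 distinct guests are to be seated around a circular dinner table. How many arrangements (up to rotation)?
Circular: fix one position, arrange the rest. (15-1)! = 87178291200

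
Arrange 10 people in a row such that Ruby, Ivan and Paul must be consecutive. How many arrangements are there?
Treat the 3 as one block: (10-3+1)! × 3! = 40320 × 6 = 241920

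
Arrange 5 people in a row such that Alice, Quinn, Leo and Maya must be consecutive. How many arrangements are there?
Treat the 4 as one block: (5-4+1)! × 4! = 2 × 24 = 48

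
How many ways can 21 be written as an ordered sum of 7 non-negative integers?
C(21+7-1, 7-1) = C(27, 6) = 296010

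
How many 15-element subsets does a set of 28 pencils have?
C(28,15) = 28!/(15!×13!) = 37442160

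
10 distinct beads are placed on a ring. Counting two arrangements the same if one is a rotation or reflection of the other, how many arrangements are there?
(10-1)!/2 = 362880/2 = 181440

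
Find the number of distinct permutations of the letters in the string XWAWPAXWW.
9! / (1! × 2! × 4! × 2!) = 3780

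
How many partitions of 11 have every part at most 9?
Let r_j(i) = number of partitions of i into parts ≤ j, for i = 0..11. r_1(i) = 1 for all i; r_j(i) = r_{j-1}(i) + r_j(i-j). Rows j = 2..9: ≤2: 1 1 2 2 3 3 4 4 5 5 6 6; ≤3: 1 1 2 3 4 5 7 8 10 12 14 16; ≤4: 1 1 2 3 5 6 9 11 15 18 23 27; ≤5: 1 1 2 3 5 7 10 13 18 23 30 37; ≤6: 1 1 2 3 5 7 11 14 20 26 35 44; ≤7: 1 1 2 3 5 7 11 15 21 28 38 49; ≤8: 1 1 2 3 5 7 11 15 22 29 40 52; ≤9: 1 1 2 3 5 7 11 15 22 30 41 54. r_9(11) = 54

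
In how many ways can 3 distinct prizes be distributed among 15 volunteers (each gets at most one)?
P(15,3) = 15!/(15-3)! = 2730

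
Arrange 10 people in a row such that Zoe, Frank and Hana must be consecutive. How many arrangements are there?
Treat the 3 as one block: (10-3+1)! × 3! = 40320 × 6 = 241920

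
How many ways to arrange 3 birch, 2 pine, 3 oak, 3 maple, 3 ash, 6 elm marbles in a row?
20! / (3! × 2! × 3! × 3! × 3! × 6!) = 1303638336000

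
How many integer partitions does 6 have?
Pentagonal recurrence p(n) = p(n-1) + p(n-2) - p(n-5) - p(n-7) + p(n-12) + p(n-15) - ... gives p(0..5) = 1, 1, 2, 3, 5, 7. p(6) = p(5) + p(4) - p(1) = 7 + 5 - 1 = 11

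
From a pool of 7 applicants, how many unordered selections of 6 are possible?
C(7,6) = 7!/(6!×1!) = 7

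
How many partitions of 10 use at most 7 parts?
By conjugation, equals partitions of 10 into parts ≤ 7. Let r_j(i) = number of partitions of i into parts ≤ j, for i = 0..10. r_1(i) = 1 for all i; r_j(i) = r_{j-1}(i) + r_j(i-j). Rows j = 2..7: ≤2: 1 1 2 2 3 3 4 4 5 5 6; ≤3: 1 1 2 3 4 5 7 8 10 12 14; ≤4: 1 1 2 3 5 6 9 11 15 18 23; ≤5: 1 1 2 3 5 7 10 13 18 23 30; ≤6: 1 1 2 3 5 7 11 14 20 26 35; ≤7: 1 1 2 3 5 7 11 15 21 28 38. r_7(10) = 38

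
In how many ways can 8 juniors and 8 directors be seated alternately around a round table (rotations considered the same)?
Fix one of the juniors: (8-1)! ways for the remaining juniors, × 8! ways for the directors = 5040 × 40320 = 203212800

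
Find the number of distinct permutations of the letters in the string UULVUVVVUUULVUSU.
16! / (8! × 5! × 1! × 2!) = 2162160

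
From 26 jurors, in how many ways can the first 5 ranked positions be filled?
P(26,5) = 26!/(26-5)! = 7893600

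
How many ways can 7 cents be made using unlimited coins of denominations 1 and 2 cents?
Coefficient of x^7 in 1/(1-x^1) · 1/(1-x^2). Use j coins of 2 for j = 0..⌊7/2⌋ = 3, the rest in 1s: 3 + 1 = 4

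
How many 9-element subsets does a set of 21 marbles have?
C(21,9) = 21!/(9!×12!) = 293930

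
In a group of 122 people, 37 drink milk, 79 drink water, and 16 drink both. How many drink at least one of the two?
|A∪B| = |A| + |B| - |A∩B| = 37 + 79 - 16 = 100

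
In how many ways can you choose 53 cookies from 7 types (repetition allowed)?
C(53+7-1, 7-1) = C(59, 6) = 45057474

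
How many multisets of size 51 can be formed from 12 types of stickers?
C(51+12-1, 12-1) = C(62, 11) = 508271323092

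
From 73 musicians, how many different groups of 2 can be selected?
C(73,2) = 73!/(2!×71!) = 2628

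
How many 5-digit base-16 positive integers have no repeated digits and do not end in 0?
Last digit: 15 nonzero choices. First digit: 14 (nonzero, ≠last). Middle 3: P(14,3) = 2184. Total = 458640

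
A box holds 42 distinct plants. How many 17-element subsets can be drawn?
C(42,17) = 42!/(17!×25!) = 254661927156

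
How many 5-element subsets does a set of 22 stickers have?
C(22,5) = 22!/(5!×17!) = 26334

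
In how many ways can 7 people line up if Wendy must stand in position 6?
Fix one position: (7-1)! = 720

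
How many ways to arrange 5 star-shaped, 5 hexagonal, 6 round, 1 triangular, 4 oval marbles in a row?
21! / (5! × 5! × 6! × 1! × 4!) = 205323037920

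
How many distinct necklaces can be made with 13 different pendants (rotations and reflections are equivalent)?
(13-1)!/2 = 479001600/2 = 239500800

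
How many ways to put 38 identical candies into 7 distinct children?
C(38+7-1, 7-1) = C(44, 6) = 7059052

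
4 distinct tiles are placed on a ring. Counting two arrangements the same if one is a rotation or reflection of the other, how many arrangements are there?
(4-1)!/2 = 6/2 = 3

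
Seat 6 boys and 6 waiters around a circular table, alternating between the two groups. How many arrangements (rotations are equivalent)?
Fix one of the boys: (6-1)! ways for the remaining boys, × 6! ways for the waiters = 120 × 720 = 86400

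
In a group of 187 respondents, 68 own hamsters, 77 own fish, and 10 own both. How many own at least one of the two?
|A∪B| = |A| + |B| - |A∩B| = 68 + 77 - 10 = 135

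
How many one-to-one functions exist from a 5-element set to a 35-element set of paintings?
P(35,5) = 35!/(35-5)! = 38955840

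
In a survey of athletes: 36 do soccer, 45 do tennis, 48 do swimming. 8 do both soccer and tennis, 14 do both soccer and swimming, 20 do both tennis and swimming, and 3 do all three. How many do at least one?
|A∪B∪C| = 36+45+48-8-14-20+3 = 90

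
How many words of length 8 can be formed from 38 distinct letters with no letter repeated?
P(38,8) = 38!/(38-8)! = 1971788797440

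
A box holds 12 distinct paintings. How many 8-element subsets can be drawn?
C(12,8) = 12!/(8!×4!) = 495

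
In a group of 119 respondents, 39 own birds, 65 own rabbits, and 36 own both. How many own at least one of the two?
|A∪B| = |A| + |B| - |A∩B| = 39 + 65 - 36 = 68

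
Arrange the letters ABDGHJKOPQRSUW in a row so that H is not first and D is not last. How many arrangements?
By inclusion-exclusion: 14! - 2×(14-1)! + (14-2)! = 87178291200 - 12454041600 + 479001600 = 75203251200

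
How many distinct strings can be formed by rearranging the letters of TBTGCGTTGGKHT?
13! / (5! × 1! × 1! × 1! × 4! × 1!) = 2162160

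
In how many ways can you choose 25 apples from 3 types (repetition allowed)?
C(25+3-1, 3-1) = C(27, 2) = 351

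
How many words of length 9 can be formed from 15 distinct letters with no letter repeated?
P(15,9) = 15!/(15-9)! = 1816214400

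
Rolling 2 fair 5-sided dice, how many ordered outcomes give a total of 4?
Coefficient of x^4 in (x + x² + ... + x^5)^2. By inclusion-exclusion on dice exceeding 5: Σ_j (-1)^j C(2,j)·C(4-1-5j, 1) = C(2,0)·C(3,1) = 1·3 = 3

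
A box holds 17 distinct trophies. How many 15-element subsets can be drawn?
C(17,15) = 17!/(15!×2!) = 136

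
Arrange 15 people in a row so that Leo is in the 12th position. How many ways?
Fix one position: (15-1)! = 87178291200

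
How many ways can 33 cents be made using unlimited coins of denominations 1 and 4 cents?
Coefficient of x^33 in 1/(1-x^1) · 1/(1-x^4). Use j coins of 4 for j = 0..⌊33/4⌋ = 8, the rest in 1s: 8 + 1 = 9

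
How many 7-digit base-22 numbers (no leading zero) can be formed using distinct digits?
First digit: 21 choices (nonzero). Then descending: 21 × 21 × 20 × 19 × 18 × 17 × 16 = 820471680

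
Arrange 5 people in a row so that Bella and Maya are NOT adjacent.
Total - adjacent = 5! - (5-1)!×2 = 120 - 48 = 72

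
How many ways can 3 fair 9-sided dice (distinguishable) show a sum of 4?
Coefficient of x^4 in (x + x² + ... + x^9)^3. By inclusion-exclusion on dice exceeding 9: Σ_j (-1)^j C(3,j)·C(4-1-9j, 2) = C(3,0)·C(3,2) = 1·3 = 3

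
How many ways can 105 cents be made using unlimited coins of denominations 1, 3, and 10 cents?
Coefficient of x^105 in 1/(1-x^1) · 1/(1-x^3) · 1/(1-x^10). Case on j = number of 10-cent coins (j = 0..10); remainder r = 105 - 10j is made from {1,3} in ⌊r/3⌋+1 ways. r = 105, 95, 85, 75, 65, 55, 45, 35, 25, 15, 5 → 36 + 32 + 29 + 26 + 22 + 19 + 16 + 12 + 9 + 6 + 2 = 209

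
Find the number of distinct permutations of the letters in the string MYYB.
4! / (2! × 1! × 1!) = 12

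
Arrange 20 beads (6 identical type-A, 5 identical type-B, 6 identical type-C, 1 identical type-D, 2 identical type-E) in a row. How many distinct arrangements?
20! / (6! × 5! × 6! × 1! × 2!) = 19554575040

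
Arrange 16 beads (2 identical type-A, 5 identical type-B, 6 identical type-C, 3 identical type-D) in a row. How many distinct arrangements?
16! / (2! × 5! × 6! × 3!) = 20180160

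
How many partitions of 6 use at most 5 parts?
By conjugation, equals partitions of 6 into parts ≤ 5. Let r_j(i) = number of partitions of i into parts ≤ j, for i = 0..6. r_1(i) = 1 for all i; r_j(i) = r_{j-1}(i) + r_j(i-j). Rows j = 2..5: ≤2: 1 1 2 2 3 3 4; ≤3: 1 1 2 3 4 5 7; ≤4: 1 1 2 3 5 6 9; ≤5: 1 1 2 3 5 7 10. r_5(6) = 10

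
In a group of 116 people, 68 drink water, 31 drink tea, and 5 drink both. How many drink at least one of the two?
|A∪B| = |A| + |B| - |A∩B| = 68 + 31 - 5 = 94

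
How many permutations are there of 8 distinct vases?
8! = 40320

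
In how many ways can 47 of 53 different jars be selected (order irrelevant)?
C(53,47) = 53!/(47!×6!) = 22957480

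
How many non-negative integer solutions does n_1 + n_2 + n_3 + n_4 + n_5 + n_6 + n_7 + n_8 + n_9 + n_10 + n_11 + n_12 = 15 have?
C(15+12-1, 12-1) = C(26, 11) = 7726160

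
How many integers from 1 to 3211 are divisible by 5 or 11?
⌊3211/5⌋ + ⌊3211/11⌋ - ⌊3211/55⌋ = 642 + 291 - 58 = 875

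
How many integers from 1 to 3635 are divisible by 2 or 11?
⌊3635/2⌋ + ⌊3635/11⌋ - ⌊3635/22⌋ = 1817 + 330 - 165 = 1982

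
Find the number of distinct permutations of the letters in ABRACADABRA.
11! / (5! × 2! × 2! × 1! × 1!) = 83160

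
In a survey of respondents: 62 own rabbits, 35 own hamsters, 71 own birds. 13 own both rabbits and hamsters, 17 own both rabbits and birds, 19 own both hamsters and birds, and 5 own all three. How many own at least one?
|A∪B∪C| = 62+35+71-13-17-19+5 = 124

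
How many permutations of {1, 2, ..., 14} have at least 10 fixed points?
Exactly j fixed points: C(14,j)·!(14-j); sum over j ≥ 10 (derangement numbers via !m = (m-1)·(!(m-1) + !(m-2)): !0..!4 = 1, 0, 1, 2, 9). Σ_{j=10}^{14} C(14,j)·!(14-j) = C(14,10)·!4 + C(14,11)·!3 + C(14,12)·!2 + C(14,13)·!1 + C(14,14)·!0 = 1001·9 + 364·2 + 91·1 + 14·0 + 1·1 = 9829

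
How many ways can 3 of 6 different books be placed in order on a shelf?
P(6,3) = 6!/(6-3)! = 120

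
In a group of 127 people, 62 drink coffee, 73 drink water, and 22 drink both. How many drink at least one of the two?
|A∪B| = |A| + |B| - |A∩B| = 62 + 73 - 22 = 113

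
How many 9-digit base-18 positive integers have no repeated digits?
First digit: 17 choices (nonzero). Then descending: 17 × 17 × 16 × 15 × 14 × 13 × 12 × 11 × 10 = 16663046400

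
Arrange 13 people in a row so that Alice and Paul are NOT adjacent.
Total - adjacent = 13! - (13-1)!×2 = 6227020800 - 958003200 = 5269017600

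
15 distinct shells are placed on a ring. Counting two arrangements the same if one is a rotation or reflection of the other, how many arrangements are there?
(15-1)!/2 = 87178291200/2 = 43589145600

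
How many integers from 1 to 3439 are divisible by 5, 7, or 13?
⌊3439/5⌋+⌊3439/7⌋+⌊3439/13⌋ - ⌊3439/35⌋-⌊3439/65⌋-⌊3439/91⌋ + ⌊3439/455⌋ = 687+491+264 - 98-52-37 + 7 = 1262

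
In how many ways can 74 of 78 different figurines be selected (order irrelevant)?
C(78,74) = 78!/(74!×4!) = 1426425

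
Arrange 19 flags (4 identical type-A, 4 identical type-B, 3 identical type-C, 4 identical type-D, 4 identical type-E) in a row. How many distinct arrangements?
19! / (4! × 4! × 3! × 4! × 4!) = 61108047000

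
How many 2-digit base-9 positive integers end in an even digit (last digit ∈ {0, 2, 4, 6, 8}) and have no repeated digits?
Last∈{0,2,4,6,8}. Last=0: 8. Last nonzero: 4×7×P(7,0) = 28. Total = 36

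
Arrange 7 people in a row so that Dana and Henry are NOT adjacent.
Total - adjacent = 7! - (7-1)!×2 = 5040 - 1440 = 3600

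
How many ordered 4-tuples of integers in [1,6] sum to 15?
Coefficient of x^15 in (x + x² + ... + x^6)^4. By inclusion-exclusion on dice exceeding 6: Σ_j (-1)^j C(4,j)·C(15-1-6j, 3) = C(4,0)·C(14,3) - C(4,1)·C(8,3) = 1·364 - 4·56 = 140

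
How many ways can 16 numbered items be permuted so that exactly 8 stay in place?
Choose the 8 fixed points C(16,8) = 12870, derange the rest: !8 = Σ_{j=0}^{8} (-1)^j·8!/j! = 40320 - 40320 + 20160 - 6720 + 1680 - 336 + 56 - 8 + 1 = 14833. Product = 12870 × 14833 = 190900710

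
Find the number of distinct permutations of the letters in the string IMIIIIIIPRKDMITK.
16! / (1! × 8! × 1! × 2! × 1! × 2! × 1!) = 129729600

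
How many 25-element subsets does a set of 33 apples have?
C(33,25) = 33!/(25!×8!) = 13884156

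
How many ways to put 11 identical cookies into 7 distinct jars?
C(11+7-1, 7-1) = C(17, 6) = 12376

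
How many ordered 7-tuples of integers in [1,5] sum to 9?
Coefficient of x^9 in (x + x² + ... + x^5)^7. By inclusion-exclusion on dice exceeding 5: Σ_j (-1)^j C(7,j)·C(9-1-5j, 6) = C(7,0)·C(8,6) = 1·28 = 28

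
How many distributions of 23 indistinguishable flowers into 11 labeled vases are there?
C(23+11-1, 11-1) = C(33, 10) = 92561040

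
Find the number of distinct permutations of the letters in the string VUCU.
4! / (1! × 1! × 2!) = 12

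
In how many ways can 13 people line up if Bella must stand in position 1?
Fix one position: (13-1)! = 479001600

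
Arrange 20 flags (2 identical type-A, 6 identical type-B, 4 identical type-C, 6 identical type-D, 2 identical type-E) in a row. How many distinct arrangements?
20! / (2! × 6! × 4! × 6! × 2!) = 48886437600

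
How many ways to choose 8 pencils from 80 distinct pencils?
C(80,8) = 80!/(8!×72!) = 28987537150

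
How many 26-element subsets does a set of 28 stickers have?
C(28,26) = 28!/(26!×2!) = 378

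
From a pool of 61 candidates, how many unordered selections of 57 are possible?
C(61,57) = 61!/(57!×4!) = 521855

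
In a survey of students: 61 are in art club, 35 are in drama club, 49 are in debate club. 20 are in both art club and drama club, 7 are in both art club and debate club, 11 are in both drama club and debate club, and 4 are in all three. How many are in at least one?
|A∪B∪C| = 61+35+49-20-7-11+4 = 111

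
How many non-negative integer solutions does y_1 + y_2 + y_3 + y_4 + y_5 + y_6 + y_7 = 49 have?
C(49+7-1, 7-1) = C(55, 6) = 28989675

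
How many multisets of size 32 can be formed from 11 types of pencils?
C(32+11-1, 11-1) = C(42, 10) = 1471442973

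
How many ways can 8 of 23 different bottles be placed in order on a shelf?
P(23,8) = 23!/(23-8)! = 19769460480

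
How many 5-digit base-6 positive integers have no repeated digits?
First digit: 5 choices (nonzero). Then descending: 5 × 5 × 4 × 3 × 2 = 600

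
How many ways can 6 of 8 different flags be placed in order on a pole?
P(8,6) = 8!/(8-6)! = 20160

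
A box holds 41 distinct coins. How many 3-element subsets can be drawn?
C(41,3) = 41!/(3!×38!) = 10660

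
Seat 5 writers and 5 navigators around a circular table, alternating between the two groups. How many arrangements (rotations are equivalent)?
Fix one of the writers: (5-1)! ways for the remaining writers, × 5! ways for the navigators = 24 × 120 = 2880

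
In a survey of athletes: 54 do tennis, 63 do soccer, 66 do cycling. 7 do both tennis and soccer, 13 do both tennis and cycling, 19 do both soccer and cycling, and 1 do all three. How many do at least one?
|A∪B∪C| = 54+63+66-7-13-19+1 = 145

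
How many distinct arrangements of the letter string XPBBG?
5! / (2! × 1! × 1! × 1!) = 60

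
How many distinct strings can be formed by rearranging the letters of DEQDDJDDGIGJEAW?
15! / (2! × 5! × 2! × 1! × 2! × 1! × 1! × 1!) = 1362160800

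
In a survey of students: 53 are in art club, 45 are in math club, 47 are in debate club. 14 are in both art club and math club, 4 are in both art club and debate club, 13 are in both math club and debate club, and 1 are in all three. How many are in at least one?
|A∪B∪C| = 53+45+47-14-4-13+1 = 115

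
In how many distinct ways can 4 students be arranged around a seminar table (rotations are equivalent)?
Circular: fix one position, arrange the rest. (4-1)! = 6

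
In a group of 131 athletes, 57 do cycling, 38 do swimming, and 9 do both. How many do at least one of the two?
|A∪B| = |A| + |B| - |A∩B| = 57 + 38 - 9 = 86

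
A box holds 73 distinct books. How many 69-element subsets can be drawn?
C(73,69) = 73!/(69!×4!) = 1088430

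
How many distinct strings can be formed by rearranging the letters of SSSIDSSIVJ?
10! / (1! × 1! × 2! × 1! × 5!) = 15120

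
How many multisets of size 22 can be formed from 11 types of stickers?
C(22+11-1, 11-1) = C(32, 10) = 64512240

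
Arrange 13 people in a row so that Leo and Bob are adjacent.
Treat as block: (13-1)! × 2! = 479001600 × 2 = 958003200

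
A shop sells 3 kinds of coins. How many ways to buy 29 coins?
C(29+3-1, 3-1) = C(31, 2) = 465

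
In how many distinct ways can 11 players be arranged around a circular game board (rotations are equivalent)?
Circular: fix one position, arrange the rest. (11-1)! = 3628800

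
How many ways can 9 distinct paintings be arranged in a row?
9! = 362880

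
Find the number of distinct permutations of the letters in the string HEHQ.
4! / (1! × 2! × 1!) = 12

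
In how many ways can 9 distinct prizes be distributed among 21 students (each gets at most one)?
P(21,9) = 21!/(21-9)! = 106661318400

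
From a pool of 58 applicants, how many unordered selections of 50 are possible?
C(58,50) = 58!/(50!×8!) = 1916797311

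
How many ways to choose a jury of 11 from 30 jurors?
C(30,11) = 30!/(11!×19!) = 54627300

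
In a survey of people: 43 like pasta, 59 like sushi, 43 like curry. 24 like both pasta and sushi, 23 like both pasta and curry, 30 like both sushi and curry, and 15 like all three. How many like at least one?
|A∪B∪C| = 43+59+43-24-23-30+15 = 83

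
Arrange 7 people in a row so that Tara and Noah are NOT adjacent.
Total - adjacent = 7! - (7-1)!×2 = 5040 - 1440 = 3600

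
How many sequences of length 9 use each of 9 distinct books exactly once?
9! = 362880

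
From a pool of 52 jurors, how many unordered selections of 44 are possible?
C(52,44) = 52!/(44!×8!) = 752538150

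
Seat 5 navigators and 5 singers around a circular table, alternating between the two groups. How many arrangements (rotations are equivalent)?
Fix one of the navigators: (5-1)! ways for the remaining navigators, × 5! ways for the singers = 24 × 120 = 2880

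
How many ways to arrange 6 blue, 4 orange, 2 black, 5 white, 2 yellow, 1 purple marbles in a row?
20! / (6! × 4! × 2! × 5! × 2! × 1!) = 293318625600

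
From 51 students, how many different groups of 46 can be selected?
C(51,46) = 51!/(46!×5!) = 2349060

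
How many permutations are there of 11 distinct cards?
11! = 39916800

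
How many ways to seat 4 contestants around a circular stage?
Circular: fix one position, arrange the rest. (4-1)! = 6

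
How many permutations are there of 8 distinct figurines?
8! = 40320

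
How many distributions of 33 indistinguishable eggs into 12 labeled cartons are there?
C(33+12-1, 12-1) = C(44, 11) = 7669339132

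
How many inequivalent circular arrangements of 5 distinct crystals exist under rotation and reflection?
(5-1)!/2 = 24/2 = 12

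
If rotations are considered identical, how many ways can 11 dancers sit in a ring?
Circular: fix one position, arrange the rest. (11-1)! = 3628800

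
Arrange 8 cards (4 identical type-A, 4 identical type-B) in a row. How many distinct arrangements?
8! / (4! × 4!) = 70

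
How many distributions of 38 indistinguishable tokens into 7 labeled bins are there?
C(38+7-1, 7-1) = C(44, 6) = 7059052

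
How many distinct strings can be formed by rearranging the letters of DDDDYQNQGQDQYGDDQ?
17! / (1! × 2! × 5! × 7! × 2!) = 147026880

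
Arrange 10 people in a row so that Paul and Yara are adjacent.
Treat as block: (10-1)! × 2! = 362880 × 2 = 725760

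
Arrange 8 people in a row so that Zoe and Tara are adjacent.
Treat as block: (8-1)! × 2! = 5040 × 2 = 10080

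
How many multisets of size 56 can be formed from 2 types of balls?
C(56+2-1, 2-1) = C(57, 1) = 57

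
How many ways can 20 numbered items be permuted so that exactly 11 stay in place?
Choose the 11 fixed points C(20,11) = 167960, derange the rest: !9 = Σ_{j=0}^{9} (-1)^j·9!/j! = 362880 - 362880 + 181440 - 60480 + 15120 - 3024 + 504 - 72 + 9 - 1 = 133496. Product = 167960 × 133496 = 22421988160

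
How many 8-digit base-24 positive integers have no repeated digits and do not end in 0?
Last digit: 23 nonzero choices. First digit: 22 (nonzero, ≠last). Middle 6: P(22,6) = 53721360. Total = 27183008160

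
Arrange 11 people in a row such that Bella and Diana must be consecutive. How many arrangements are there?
Treat the 2 as one block: (11-2+1)! × 2! = 3628800 × 2 = 7257600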